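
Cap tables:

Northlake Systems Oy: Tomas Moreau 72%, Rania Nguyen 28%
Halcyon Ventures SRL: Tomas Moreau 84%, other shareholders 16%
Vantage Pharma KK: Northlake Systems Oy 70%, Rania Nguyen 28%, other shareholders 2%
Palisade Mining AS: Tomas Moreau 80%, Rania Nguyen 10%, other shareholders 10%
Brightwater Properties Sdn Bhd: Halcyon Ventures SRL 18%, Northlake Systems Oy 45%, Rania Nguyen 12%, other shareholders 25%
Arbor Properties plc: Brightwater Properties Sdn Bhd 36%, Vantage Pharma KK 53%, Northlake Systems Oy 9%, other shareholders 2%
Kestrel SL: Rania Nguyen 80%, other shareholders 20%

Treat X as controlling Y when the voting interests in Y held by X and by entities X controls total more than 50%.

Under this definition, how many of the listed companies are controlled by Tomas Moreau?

Tomas holds 72% of Northlake, so Tomas controls Northlake.
Tomas holds 84% of Halcyon, so Tomas controls Halcyon.
Northlake holds 70% of Vantage, so Tomas controls Vantage.
Tomas holds 80% of Palisade, so Tomas controls Palisade.
Halcyon and Northlake together hold 18% + 45% = 63% of Brightwater, so Tomas controls Brightwater.
Brightwater and Vantage and Northlake together hold 36% + 53% + 9% = 98% of Arbor, so Tomas controls Arbor.
No other company's threshold is met.
Tomas controls 6 companies.

6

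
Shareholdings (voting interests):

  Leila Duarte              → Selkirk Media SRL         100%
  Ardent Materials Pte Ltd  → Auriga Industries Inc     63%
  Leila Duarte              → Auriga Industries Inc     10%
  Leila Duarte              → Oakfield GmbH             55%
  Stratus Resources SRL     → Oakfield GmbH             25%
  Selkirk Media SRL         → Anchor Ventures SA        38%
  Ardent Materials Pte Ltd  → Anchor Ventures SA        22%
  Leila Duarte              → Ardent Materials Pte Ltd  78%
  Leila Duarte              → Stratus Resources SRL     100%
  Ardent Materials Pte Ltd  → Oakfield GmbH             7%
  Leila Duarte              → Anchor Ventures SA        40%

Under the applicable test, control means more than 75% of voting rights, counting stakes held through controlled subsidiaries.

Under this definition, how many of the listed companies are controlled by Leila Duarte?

Leila holds 78% of Ardent, so Leila controls Ardent.
Leila holds 100% of Selkirk, so Leila controls Selkirk.
Leila holds 100% of Stratus, so Leila controls Stratus.
Leila and Stratus and Ardent together hold 55% + 25% + 7% = 87% of Oakfield, so Leila controls Oakfield.
Selkirk and Ardent and Leila together hold 38% + 22% + 40% = 100% of Anchor, so Leila controls Anchor.
No other company's threshold is met.
Leila controls 5 companies.

5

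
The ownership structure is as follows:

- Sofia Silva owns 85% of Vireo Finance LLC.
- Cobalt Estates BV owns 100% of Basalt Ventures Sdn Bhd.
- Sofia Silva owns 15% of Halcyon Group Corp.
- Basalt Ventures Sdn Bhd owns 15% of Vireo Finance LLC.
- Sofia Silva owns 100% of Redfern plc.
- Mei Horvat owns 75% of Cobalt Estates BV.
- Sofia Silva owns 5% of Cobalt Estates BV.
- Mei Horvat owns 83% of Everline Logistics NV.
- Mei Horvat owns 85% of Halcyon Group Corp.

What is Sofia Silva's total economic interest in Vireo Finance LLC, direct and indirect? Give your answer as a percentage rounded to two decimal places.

85.75%

Sofia reaches Vireo along 2 paths.
Direct stake: 85% = 85%.
Via Cobalt → Basalt: 5% × 100% × 15% = 0.75%.
Total: 85% + 0.75% = 85.75%.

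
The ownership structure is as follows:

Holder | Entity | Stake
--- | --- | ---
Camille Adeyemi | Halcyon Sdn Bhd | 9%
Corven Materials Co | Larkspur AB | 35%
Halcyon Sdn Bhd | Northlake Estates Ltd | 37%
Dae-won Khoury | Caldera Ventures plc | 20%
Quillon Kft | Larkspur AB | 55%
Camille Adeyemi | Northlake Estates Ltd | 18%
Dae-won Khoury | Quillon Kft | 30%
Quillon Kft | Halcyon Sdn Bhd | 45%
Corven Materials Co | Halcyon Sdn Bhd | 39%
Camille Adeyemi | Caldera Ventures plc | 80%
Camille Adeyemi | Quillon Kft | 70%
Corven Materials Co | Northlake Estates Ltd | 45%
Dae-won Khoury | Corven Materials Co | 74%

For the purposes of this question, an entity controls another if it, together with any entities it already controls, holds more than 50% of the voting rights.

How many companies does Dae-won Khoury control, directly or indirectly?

1

Dae-won holds 74% of Corven, so Dae-won controls Corven.
No other company's threshold is met.
Dae-won controls 1 company.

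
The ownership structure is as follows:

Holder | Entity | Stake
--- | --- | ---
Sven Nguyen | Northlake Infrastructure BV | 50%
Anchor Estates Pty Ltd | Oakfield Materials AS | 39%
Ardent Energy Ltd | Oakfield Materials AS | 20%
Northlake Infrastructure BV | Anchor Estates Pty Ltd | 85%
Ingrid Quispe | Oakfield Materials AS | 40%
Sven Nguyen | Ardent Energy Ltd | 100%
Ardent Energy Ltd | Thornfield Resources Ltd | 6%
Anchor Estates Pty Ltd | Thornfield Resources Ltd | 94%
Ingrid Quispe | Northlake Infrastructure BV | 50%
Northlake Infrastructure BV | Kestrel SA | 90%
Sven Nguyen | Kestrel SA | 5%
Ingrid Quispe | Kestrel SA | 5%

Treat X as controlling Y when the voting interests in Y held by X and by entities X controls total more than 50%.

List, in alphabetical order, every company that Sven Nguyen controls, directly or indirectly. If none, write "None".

Ardent Energy Ltd

Sven holds 100% of Ardent, so Sven controls Ardent.
No other company's threshold is met.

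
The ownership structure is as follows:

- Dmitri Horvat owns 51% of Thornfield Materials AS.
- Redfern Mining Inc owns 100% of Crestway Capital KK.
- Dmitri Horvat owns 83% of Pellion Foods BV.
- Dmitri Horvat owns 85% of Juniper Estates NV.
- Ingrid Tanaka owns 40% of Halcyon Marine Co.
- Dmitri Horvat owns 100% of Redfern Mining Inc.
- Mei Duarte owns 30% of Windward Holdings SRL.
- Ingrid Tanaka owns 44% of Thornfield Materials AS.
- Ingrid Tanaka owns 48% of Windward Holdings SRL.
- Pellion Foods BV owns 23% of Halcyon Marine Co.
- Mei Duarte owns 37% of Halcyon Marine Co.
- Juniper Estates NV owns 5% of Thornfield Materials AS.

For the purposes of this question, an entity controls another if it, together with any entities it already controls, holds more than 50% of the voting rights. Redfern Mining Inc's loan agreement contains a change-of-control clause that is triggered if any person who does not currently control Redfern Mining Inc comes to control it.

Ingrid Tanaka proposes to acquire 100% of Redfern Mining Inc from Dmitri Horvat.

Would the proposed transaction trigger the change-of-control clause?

The purchase adds only to Ingrid's holdings (Dmitri's stake shrinks), so Ingrid is the only person who could newly come to control Redfern.
Ingrid's largest direct stake is 48% in Windward, which does not meet the threshold, so Ingrid controls no company.
Neither Ingrid nor any entity Ingrid controls holds any voting interest in Redfern.
So before the transaction, Ingrid does not control Redfern.
After the purchase, Ingrid holds 100% of Redfern directly, and Dmitri's stake falls to 0%.
Ingrid holds 100% of Redfern, so Ingrid controls Redfern.
Ingrid did not control Redfern before and does after, so the clause is triggered.

Yes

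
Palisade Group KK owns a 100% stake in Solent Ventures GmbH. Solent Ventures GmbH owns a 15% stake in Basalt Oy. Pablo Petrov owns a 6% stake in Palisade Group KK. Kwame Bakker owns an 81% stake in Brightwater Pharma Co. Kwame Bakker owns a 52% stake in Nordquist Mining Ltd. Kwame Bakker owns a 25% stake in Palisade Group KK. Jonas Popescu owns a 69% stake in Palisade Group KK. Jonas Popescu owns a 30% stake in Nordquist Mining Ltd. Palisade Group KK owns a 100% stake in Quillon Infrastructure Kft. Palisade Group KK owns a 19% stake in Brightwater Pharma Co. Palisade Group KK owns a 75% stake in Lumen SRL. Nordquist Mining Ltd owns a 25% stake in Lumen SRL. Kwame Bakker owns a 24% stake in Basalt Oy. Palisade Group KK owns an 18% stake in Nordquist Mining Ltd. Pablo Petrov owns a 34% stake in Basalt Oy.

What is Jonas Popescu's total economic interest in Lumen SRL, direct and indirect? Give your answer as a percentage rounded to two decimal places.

62.36%

Jonas reaches Lumen along 3 paths.
Via Nordquist: 30% × 25% = 7.5%.
Via Palisade → Nordquist: 69% × 18% × 25% = 3.105%.
Via Palisade: 69% × 75% = 51.75%.
Total: 7.5% + 3.105% + 51.75% = 62.355%.
Rounded: 62.36%.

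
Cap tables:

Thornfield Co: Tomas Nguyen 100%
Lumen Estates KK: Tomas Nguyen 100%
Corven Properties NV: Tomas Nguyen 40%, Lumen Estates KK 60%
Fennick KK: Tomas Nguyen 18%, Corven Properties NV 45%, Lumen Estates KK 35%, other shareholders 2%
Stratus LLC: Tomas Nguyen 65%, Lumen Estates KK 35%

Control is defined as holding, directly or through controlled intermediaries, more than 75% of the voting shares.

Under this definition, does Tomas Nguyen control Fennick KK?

Tomas holds 100% of Lumen, so Tomas controls Lumen.
Tomas and Lumen together hold 40% + 60% = 100% of Corven, so Tomas controls Corven.
Tomas and Corven and Lumen together hold 18% + 45% + 35% = 98% of Fennick, so Tomas controls Fennick.

Yes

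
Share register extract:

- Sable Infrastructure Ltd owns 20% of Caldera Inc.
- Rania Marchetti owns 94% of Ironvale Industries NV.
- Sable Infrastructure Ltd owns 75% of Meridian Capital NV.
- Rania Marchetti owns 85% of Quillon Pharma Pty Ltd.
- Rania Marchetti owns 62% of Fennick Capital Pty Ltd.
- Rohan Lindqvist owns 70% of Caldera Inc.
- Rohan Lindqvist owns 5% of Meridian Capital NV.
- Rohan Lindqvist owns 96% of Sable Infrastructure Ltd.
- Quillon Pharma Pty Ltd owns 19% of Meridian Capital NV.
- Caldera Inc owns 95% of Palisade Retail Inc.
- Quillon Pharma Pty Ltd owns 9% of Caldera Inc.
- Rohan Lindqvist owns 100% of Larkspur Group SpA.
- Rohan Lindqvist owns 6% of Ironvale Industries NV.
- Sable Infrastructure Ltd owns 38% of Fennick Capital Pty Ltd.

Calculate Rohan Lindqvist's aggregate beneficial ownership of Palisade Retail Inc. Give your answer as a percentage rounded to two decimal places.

Rohan reaches Palisade along 2 paths.
Via Caldera: 70% × 95% = 66.5%.
Via Sable → Caldera: 96% × 20% × 95% = 18.24%.
Total: 66.5% + 18.24% = 84.74%.

84.74%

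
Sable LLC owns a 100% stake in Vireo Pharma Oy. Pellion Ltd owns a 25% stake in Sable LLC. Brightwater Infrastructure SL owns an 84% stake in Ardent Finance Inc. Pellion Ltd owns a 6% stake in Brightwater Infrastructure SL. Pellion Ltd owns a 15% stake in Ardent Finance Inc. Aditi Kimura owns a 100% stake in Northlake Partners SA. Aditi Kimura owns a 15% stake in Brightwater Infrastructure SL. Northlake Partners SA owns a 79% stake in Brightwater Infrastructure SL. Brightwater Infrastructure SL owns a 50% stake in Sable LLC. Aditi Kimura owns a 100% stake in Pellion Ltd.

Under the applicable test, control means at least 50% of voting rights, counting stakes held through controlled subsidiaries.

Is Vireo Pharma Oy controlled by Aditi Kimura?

Aditi holds 100% of Northlake, so Aditi controls Northlake.
Aditi holds 100% of Pellion, so Aditi controls Pellion.
Aditi and Northlake and Pellion together hold 15% + 79% + 6% = 100% of Brightwater, so Aditi controls Brightwater.
Pellion and Brightwater together hold 25% + 50% = 75% of Sable, so Aditi controls Sable.
Sable holds 100% of Vireo, so Aditi controls Vireo.

Yes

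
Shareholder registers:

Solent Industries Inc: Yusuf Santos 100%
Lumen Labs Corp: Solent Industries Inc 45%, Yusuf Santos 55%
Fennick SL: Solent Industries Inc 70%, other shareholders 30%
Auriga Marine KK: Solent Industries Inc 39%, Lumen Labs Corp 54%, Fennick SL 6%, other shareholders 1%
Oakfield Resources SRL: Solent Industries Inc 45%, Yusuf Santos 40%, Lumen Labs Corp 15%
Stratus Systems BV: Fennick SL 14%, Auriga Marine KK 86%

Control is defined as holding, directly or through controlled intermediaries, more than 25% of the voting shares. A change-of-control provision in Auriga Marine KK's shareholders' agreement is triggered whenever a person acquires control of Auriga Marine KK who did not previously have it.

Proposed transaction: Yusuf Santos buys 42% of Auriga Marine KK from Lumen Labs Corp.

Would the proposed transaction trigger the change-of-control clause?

No

The purchase adds only to Yusuf's holdings (Lumen's stake shrinks), so Yusuf is the only person who could newly come to control Auriga.
Yusuf holds 100% of Solent, so Yusuf controls Solent.
Solent and Yusuf together hold 45% + 55% = 100% of Lumen, so Yusuf controls Lumen.
Solent holds 70% of Fennick, so Yusuf controls Fennick.
Solent and Lumen and Fennick together hold 39% + 54% + 6% = 99% of Auriga, so Yusuf controls Auriga.
So Yusuf already controls Auriga before the transaction.
After the purchase, Yusuf holds 42% of Auriga directly, and Lumen's stake falls to 12%.
Yusuf controlled Auriga already, so this is not a new person acquiring control; every other person's position is unchanged or reduced.
No new person acquires control, so the clause is not triggered.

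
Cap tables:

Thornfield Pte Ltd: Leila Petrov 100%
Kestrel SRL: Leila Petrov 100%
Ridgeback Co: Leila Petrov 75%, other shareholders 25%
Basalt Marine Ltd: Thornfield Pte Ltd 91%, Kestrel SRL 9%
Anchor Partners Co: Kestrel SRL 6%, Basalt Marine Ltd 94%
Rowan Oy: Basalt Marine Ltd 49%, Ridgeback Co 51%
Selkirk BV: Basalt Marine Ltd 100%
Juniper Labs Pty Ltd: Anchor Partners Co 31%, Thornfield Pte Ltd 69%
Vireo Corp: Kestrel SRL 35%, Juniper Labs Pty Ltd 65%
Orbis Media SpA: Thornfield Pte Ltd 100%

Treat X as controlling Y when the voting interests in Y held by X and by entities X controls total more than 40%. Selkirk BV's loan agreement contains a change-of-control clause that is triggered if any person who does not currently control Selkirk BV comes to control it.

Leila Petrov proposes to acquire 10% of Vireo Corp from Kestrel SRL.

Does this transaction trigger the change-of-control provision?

No

The purchase adds only to Leila's holdings (Kestrel's stake shrinks), so Leila is the only person who could newly come to control Selkirk.
Leila holds 100% of Kestrel, so Leila controls Kestrel.
Leila holds 100% of Thornfield, so Leila controls Thornfield.
Thornfield and Kestrel together hold 91% + 9% = 100% of Basalt, so Leila controls Basalt.
Basalt holds 100% of Selkirk, so Leila controls Selkirk.
So Leila already controls Selkirk before the transaction.
After the purchase, Leila holds 10% of Vireo directly, and Kestrel's stake falls to 25%.
Leila controlled Selkirk already, so this is not a new person acquiring control; every other person's position is unchanged or reduced.
No new person acquires control, so the clause is not triggered.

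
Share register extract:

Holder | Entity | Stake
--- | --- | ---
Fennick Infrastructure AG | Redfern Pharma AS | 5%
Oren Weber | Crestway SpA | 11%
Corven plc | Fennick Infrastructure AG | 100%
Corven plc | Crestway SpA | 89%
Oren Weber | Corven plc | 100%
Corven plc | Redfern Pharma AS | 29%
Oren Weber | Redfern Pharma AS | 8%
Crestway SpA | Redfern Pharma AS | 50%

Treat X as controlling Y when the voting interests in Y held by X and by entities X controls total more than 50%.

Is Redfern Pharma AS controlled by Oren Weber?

Oren holds 100% of Corven, so Oren controls Corven.
Corven holds 100% of Fennick, so Oren controls Fennick.
Corven and Oren together hold 89% + 11% = 100% of Crestway, so Oren controls Crestway.
Oren and Corven and Crestway and Fennick together hold 8% + 29% + 50% + 5% = 92% of Redfern, so Oren controls Redfern.

Yes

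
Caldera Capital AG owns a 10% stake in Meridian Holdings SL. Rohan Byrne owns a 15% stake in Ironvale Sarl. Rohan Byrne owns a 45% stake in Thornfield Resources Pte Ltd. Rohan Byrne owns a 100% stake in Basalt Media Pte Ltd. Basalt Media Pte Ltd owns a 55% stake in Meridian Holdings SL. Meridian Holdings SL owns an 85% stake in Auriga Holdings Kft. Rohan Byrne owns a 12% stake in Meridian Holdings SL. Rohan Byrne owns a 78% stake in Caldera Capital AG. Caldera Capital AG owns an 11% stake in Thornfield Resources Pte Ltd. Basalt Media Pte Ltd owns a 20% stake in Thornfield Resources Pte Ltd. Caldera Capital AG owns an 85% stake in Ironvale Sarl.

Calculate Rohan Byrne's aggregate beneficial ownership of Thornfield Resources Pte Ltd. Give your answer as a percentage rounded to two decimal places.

Rohan reaches Thornfield along 3 paths.
Via Caldera: 78% × 11% = 8.58%.
Via Basalt: 100% × 20% = 20%.
Direct stake: 45% = 45%.
Total: 8.58% + 20% + 45% = 73.58%.

73.58%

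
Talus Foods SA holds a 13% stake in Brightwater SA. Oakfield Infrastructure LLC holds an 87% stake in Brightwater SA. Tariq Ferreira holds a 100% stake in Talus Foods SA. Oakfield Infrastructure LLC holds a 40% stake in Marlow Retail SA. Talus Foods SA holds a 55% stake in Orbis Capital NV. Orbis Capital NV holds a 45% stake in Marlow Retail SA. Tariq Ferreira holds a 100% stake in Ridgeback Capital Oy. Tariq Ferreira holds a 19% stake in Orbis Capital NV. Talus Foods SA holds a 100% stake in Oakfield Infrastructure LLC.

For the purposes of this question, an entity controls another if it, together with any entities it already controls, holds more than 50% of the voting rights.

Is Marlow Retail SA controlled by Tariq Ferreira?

Tariq holds 100% of Talus, so Tariq controls Talus.
Tariq and Talus together hold 19% + 55% = 74% of Orbis, so Tariq controls Orbis.
Talus holds 100% of Oakfield, so Tariq controls Oakfield.
Orbis and Oakfield together hold 45% + 40% = 85% of Marlow, so Tariq controls Marlow.

Yes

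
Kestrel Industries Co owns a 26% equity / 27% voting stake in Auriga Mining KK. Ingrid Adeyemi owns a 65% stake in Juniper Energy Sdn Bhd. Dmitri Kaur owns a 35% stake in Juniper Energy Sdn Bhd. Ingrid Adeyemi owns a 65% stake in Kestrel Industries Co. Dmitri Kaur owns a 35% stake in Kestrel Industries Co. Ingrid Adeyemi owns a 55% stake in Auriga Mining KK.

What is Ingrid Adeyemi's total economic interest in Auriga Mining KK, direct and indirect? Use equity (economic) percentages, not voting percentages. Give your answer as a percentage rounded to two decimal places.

Ingrid reaches Auriga along 2 paths.
Via Kestrel: 65% × 26% = 16.9%.
Direct stake: 55% = 55%.
Total: 16.9% + 55% = 71.9%.
Rounded: 71.90%.

71.90%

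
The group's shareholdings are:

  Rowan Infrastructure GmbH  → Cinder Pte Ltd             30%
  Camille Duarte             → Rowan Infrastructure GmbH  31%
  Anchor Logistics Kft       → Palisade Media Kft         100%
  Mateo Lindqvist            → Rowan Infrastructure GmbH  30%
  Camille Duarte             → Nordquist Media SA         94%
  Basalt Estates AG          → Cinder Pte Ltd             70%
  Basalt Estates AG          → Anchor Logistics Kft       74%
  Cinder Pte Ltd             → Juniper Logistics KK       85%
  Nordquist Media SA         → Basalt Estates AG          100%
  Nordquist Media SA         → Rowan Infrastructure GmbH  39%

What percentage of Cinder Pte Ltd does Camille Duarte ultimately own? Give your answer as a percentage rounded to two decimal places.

Camille reaches Cinder along 3 paths.
Via Nordquist → Rowan: 94% × 39% × 30% = 10.998%.
Via Rowan: 31% × 30% = 9.3%.
Via Nordquist → Basalt: 94% × 100% × 70% = 65.8%.
Total: 10.998% + 9.3% + 65.8% = 86.098%.
Rounded: 86.10%.

86.10%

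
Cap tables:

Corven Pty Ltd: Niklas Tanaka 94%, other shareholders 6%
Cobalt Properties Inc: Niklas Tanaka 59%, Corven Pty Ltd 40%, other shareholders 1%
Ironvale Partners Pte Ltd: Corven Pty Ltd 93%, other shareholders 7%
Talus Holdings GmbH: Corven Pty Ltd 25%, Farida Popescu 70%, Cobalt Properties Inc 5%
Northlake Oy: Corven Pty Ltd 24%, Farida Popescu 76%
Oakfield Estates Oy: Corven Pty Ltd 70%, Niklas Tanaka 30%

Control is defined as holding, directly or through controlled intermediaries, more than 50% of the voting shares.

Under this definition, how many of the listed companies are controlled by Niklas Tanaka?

Niklas holds 94% of Corven, so Niklas controls Corven.
Niklas and Corven together hold 59% + 40% = 99% of Cobalt, so Niklas controls Cobalt.
Corven holds 93% of Ironvale, so Niklas controls Ironvale.
Corven and Niklas together hold 70% + 30% = 100% of Oakfield, so Niklas controls Oakfield.
No other company's threshold is met.
Niklas controls 4 companies.

4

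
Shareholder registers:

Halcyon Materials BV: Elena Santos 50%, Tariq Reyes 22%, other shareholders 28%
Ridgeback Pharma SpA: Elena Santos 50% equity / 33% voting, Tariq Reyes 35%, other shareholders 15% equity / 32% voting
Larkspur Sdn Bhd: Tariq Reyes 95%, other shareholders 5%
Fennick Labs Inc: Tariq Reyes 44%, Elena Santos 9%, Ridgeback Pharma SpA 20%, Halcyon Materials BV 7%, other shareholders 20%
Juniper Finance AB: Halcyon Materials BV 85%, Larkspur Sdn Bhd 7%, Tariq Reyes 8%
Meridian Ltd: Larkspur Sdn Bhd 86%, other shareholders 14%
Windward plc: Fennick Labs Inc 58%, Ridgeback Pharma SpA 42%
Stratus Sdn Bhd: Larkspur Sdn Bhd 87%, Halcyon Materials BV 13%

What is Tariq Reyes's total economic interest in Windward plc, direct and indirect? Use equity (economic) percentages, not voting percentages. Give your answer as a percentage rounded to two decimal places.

45.17%

Tariq reaches Windward along 4 paths.
Via Fennick: 44% × 58% = 25.52%.
Via Ridgeback → Fennick: 35% × 20% × 58% = 4.06%.
Via Halcyon → Fennick: 22% × 7% × 58% = 0.8932%.
Via Ridgeback: 35% × 42% = 14.7%.
Total: 25.52% + 4.06% + 0.8932% + 14.7% = 45.1732%.
Rounded: 45.17%.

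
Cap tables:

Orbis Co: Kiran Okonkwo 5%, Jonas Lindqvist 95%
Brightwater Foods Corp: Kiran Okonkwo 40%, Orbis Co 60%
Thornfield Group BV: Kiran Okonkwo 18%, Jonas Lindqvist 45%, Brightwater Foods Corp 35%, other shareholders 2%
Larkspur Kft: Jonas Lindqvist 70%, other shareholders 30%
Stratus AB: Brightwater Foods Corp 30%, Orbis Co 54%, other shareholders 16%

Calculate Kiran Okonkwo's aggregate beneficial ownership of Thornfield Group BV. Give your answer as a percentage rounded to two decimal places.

Kiran reaches Thornfield along 3 paths.
Direct stake: 18% = 18%.
Via Brightwater: 40% × 35% = 14%.
Via Orbis → Brightwater: 5% × 60% × 35% = 1.05%.
Total: 18% + 14% + 1.05% = 33.05%.

33.05%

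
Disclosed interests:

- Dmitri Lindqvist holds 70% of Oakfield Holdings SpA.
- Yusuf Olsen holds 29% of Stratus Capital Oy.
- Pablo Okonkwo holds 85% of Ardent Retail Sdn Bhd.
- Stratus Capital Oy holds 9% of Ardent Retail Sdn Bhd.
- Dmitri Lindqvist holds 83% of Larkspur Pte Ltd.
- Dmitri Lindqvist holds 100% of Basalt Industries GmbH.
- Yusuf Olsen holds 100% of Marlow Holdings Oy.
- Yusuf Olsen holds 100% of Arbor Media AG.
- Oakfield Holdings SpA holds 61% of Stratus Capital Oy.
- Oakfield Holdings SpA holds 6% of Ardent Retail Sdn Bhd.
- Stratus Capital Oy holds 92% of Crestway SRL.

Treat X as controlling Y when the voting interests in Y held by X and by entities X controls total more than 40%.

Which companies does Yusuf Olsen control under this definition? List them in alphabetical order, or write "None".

Yusuf holds 100% of Marlow, so Yusuf controls Marlow.
Yusuf holds 100% of Arbor, so Yusuf controls Arbor.
No other company's threshold is met.

Arbor Media AG, Marlow Holdings Oy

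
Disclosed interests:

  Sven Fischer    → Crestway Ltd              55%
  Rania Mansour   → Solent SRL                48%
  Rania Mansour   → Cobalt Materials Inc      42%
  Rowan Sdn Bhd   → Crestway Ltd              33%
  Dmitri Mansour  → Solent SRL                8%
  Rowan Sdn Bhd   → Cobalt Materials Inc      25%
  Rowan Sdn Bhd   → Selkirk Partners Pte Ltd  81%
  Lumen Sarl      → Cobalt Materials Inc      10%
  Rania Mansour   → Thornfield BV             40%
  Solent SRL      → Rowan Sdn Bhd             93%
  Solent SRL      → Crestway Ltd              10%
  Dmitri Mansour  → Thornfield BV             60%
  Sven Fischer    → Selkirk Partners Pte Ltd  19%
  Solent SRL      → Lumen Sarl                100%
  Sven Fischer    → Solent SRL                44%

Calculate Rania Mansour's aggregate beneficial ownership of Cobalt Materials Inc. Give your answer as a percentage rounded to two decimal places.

Rania reaches Cobalt along 3 paths.
Direct stake: 42% = 42%.
Via Solent → Rowan: 48% × 93% × 25% = 11.16%.
Via Solent → Lumen: 48% × 100% × 10% = 4.8%.
Total: 42% + 11.16% + 4.8% = 57.96%.

57.96%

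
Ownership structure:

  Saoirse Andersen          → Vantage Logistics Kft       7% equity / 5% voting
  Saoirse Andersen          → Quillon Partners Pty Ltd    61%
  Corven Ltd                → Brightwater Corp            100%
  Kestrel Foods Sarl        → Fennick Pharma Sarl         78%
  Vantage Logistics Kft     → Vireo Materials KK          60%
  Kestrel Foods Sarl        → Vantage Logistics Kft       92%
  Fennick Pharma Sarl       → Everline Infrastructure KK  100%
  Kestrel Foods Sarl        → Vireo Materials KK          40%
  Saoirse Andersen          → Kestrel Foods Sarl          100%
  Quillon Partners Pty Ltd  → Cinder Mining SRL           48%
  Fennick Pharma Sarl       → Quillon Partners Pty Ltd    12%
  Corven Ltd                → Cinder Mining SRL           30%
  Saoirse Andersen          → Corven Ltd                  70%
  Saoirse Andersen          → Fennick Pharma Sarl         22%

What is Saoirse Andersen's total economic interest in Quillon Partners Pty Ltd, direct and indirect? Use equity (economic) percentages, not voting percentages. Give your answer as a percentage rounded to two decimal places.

Saoirse reaches Quillon along 3 paths.
Via Kestrel → Fennick: 100% × 78% × 12% = 9.36%.
Via Fennick: 22% × 12% = 2.64%.
Direct stake: 61% = 61%.
Total: 9.36% + 2.64% + 61% = 73%.
Rounded: 73.00%.

73.00%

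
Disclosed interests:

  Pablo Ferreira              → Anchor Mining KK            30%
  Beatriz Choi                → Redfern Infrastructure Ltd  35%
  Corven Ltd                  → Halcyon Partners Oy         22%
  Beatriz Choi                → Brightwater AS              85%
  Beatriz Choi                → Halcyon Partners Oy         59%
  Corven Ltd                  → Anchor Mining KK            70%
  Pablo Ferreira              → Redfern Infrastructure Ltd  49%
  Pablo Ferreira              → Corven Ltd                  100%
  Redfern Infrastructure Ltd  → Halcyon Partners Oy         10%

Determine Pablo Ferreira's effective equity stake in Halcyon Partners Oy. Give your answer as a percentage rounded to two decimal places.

26.90%

Pablo reaches Halcyon along 2 paths.
Via Corven: 100% × 22% = 22%.
Via Redfern: 49% × 10% = 4.9%.
Total: 22% + 4.9% = 26.9%.
Rounded: 26.90%.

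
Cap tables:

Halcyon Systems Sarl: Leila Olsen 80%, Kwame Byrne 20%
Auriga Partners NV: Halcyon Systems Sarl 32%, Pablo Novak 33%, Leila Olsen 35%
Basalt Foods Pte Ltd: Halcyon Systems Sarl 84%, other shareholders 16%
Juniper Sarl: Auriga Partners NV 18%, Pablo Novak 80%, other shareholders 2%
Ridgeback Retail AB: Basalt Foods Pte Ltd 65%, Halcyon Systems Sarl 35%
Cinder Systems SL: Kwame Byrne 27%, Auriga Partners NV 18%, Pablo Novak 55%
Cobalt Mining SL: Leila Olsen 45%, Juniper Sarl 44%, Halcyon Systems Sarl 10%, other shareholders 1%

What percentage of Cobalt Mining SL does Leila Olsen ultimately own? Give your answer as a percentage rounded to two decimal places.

57.80%

Leila reaches Cobalt along 4 paths.
Direct stake: 45% = 45%.
Via Halcyon → Auriga → Juniper: 80% × 32% × 18% × 44% = 2.02752%.
Via Auriga → Juniper: 35% × 18% × 44% = 2.772%.
Via Halcyon: 80% × 10% = 8%.
Total: 45% + 2.02752% + 2.772% + 8% = 57.79952%.
Rounded: 57.80%.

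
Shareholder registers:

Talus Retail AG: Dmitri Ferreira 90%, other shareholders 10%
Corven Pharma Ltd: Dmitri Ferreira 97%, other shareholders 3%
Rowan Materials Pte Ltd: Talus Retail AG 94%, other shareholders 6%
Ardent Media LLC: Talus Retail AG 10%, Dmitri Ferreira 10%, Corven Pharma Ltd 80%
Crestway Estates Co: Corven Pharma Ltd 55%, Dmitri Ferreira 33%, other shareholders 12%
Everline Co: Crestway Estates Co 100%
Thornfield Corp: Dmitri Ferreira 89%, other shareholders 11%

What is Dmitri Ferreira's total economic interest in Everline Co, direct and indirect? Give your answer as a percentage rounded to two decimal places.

Dmitri reaches Everline along 2 paths.
Via Corven → Crestway: 97% × 55% × 100% = 53.35%.
Via Crestway: 33% × 100% = 33%.
Total: 53.35% + 33% = 86.35%.

86.35%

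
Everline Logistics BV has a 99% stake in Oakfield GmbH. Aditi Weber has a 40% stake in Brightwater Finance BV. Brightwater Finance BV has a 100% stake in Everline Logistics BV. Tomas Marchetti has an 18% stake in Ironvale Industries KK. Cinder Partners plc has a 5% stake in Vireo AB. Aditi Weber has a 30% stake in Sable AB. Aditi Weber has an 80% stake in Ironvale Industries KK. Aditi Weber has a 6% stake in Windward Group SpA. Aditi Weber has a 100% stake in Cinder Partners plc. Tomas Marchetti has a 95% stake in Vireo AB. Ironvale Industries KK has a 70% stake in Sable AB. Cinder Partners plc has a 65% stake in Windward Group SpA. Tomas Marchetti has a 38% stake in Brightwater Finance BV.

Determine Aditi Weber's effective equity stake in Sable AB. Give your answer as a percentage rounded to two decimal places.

86.00%

Aditi reaches Sable along 2 paths.
Direct stake: 30% = 30%.
Via Ironvale: 80% × 70% = 56%.
Total: 30% + 56% = 86%.
Rounded: 86.00%.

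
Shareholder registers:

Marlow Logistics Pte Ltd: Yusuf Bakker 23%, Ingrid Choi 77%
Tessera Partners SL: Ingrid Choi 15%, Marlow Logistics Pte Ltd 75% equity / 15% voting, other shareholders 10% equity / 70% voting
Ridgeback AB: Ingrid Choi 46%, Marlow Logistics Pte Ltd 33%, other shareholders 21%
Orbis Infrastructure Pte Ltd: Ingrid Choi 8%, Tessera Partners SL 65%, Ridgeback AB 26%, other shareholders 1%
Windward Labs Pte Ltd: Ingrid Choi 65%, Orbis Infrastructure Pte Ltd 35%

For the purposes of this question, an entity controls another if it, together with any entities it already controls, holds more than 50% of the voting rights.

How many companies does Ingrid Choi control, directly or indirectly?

Ingrid holds 77% of Marlow, so Ingrid controls Marlow.
Ingrid and Marlow together hold 46% + 33% = 79% of Ridgeback, so Ingrid controls Ridgeback.
Ingrid holds 65% of Windward, so Ingrid controls Windward.
No other company's threshold is met.
Ingrid controls 3 companies.

3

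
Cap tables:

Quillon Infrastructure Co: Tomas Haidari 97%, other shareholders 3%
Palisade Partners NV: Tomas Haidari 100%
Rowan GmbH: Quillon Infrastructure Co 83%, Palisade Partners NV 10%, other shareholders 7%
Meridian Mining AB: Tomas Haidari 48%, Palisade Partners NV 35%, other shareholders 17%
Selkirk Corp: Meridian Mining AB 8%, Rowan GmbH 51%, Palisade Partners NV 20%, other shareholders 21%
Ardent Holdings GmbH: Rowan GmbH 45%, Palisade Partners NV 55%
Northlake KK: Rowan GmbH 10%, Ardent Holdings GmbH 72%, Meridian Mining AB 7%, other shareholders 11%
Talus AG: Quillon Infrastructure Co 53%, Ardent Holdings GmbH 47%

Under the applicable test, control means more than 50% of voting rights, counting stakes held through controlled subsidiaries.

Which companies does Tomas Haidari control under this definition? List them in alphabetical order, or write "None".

Ardent Holdings GmbH, Meridian Mining AB, Northlake KK, Palisade Partners NV, Quillon Infrastructure Co, Rowan GmbH, Selkirk Corp, Talus AG

Tomas holds 97% of Quillon, so Tomas controls Quillon.
Tomas holds 100% of Palisade, so Tomas controls Palisade.
Quillon and Palisade together hold 83% + 10% = 93% of Rowan, so Tomas controls Rowan.
Tomas and Palisade together hold 48% + 35% = 83% of Meridian, so Tomas controls Meridian.
Meridian and Rowan and Palisade together hold 8% + 51% + 20% = 79% of Selkirk, so Tomas controls Selkirk.
Rowan and Palisade together hold 45% + 55% = 100% of Ardent, so Tomas controls Ardent.
Rowan and Ardent and Meridian together hold 10% + 72% + 7% = 89% of Northlake, so Tomas controls Northlake.
Quillon and Ardent together hold 53% + 47% = 100% of Talus, so Tomas controls Talus.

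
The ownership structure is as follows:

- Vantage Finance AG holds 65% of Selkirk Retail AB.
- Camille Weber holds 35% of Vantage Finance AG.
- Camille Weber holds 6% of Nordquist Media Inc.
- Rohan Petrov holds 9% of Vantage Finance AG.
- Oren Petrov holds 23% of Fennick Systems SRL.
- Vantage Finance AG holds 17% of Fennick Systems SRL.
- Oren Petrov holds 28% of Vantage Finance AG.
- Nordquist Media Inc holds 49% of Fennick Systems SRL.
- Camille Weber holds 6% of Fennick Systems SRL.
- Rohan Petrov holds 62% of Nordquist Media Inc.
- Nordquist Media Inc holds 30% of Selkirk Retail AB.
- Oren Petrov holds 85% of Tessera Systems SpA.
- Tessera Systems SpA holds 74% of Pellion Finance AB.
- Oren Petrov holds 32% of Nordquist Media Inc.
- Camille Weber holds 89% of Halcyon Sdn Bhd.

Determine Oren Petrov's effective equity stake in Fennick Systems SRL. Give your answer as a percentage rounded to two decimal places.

43.44%

Oren reaches Fennick along 3 paths.
Direct stake: 23% = 23%.
Via Vantage: 28% × 17% = 4.76%.
Via Nordquist: 32% × 49% = 15.68%.
Total: 23% + 4.76% + 15.68% = 43.44%.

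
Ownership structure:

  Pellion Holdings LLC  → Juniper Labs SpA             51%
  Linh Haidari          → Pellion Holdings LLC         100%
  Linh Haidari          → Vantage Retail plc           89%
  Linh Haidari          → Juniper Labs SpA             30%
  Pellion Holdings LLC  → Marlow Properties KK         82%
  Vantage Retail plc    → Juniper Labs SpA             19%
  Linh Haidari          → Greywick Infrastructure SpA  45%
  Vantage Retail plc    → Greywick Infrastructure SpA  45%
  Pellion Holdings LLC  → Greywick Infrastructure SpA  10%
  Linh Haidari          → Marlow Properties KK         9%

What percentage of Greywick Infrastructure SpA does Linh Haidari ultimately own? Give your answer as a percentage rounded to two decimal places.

Linh reaches Greywick along 3 paths.
Direct stake: 45% = 45%.
Via Vantage: 89% × 45% = 40.05%.
Via Pellion: 100% × 10% = 10%.
Total: 45% + 40.05% + 10% = 95.05%.

95.05%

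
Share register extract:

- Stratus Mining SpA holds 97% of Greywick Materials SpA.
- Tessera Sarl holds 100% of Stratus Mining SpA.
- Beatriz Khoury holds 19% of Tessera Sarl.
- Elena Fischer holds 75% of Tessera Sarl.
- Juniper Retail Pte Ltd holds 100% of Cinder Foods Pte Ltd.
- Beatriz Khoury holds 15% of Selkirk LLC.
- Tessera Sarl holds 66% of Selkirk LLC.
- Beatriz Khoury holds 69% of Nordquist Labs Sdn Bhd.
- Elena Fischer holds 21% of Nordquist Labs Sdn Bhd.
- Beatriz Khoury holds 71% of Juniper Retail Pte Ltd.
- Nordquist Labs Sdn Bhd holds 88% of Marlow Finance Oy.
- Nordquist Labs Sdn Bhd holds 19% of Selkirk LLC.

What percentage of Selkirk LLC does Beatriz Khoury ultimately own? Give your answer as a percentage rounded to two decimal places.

40.65%

Beatriz reaches Selkirk along 3 paths.
Direct stake: 15% = 15%.
Via Nordquist: 69% × 19% = 13.11%.
Via Tessera: 19% × 66% = 12.54%.
Total: 15% + 13.11% + 12.54% = 40.65%.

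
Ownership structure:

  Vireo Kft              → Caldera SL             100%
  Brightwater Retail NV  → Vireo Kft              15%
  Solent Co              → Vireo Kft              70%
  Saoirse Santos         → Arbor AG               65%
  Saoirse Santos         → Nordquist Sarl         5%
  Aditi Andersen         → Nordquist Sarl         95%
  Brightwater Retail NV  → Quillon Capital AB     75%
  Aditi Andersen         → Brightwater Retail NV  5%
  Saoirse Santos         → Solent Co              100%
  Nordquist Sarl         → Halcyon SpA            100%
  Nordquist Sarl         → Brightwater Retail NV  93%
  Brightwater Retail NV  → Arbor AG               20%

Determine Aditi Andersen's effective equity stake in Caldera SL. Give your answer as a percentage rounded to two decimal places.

Aditi reaches Caldera along 2 paths.
Via Nordquist → Brightwater → Vireo: 95% × 93% × 15% × 100% = 13.2525%.
Via Brightwater → Vireo: 5% × 15% × 100% = 0.75%.
Total: 13.2525% + 0.75% = 14.0025%.
Rounded: 14.00%.

14.00%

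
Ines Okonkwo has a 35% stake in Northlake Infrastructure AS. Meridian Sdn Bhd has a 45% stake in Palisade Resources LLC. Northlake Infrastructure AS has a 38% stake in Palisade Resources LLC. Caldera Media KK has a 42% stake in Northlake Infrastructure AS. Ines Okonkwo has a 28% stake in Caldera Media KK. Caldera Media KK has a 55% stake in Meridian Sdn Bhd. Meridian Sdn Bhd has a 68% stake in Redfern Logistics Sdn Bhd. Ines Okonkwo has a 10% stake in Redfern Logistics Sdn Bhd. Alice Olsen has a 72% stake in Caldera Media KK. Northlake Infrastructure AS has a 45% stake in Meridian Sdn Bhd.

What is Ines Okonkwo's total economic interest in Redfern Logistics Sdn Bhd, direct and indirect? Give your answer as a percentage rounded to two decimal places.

Ines reaches Redfern along 4 paths.
Direct stake: 10% = 10%.
Via Caldera → Meridian: 28% × 55% × 68% = 10.472%.
Via Caldera → Northlake → Meridian: 28% × 42% × 45% × 68% = 3.59856%.
Via Northlake → Meridian: 35% × 45% × 68% = 10.71%.
Total: 10% + 10.472% + 3.59856% + 10.71% = 34.78056%.
Rounded: 34.78%.

34.78%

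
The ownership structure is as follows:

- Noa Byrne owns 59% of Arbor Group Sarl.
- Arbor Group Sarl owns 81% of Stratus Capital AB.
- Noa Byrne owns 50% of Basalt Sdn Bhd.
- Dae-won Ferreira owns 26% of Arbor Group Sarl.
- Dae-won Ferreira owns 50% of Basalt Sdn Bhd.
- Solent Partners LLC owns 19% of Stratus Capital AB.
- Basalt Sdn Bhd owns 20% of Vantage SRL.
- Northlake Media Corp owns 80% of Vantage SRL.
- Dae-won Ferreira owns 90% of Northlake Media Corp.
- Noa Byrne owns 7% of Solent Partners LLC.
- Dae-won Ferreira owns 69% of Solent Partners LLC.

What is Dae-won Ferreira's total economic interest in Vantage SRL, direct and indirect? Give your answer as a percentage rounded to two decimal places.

82.00%

Dae-won reaches Vantage along 2 paths.
Via Northlake: 90% × 80% = 72%.
Via Basalt: 50% × 20% = 10%.
Total: 72% + 10% = 82%.
Rounded: 82.00%.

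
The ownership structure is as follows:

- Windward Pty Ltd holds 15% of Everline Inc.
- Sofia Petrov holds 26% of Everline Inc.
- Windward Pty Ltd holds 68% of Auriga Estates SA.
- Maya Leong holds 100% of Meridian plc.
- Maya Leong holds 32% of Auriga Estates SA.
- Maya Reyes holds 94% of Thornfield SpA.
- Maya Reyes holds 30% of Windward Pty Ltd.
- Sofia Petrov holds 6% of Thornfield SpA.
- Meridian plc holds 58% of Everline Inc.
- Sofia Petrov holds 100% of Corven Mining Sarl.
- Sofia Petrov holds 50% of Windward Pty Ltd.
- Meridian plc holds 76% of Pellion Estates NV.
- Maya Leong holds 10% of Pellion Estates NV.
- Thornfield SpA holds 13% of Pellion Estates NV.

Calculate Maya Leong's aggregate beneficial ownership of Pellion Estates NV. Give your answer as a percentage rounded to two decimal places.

Maya Leong reaches Pellion along 2 paths.
Via Meridian: 100% × 76% = 76%.
Direct stake: 10% = 10%.
Total: 76% + 10% = 86%.
Rounded: 86.00%.

86.00%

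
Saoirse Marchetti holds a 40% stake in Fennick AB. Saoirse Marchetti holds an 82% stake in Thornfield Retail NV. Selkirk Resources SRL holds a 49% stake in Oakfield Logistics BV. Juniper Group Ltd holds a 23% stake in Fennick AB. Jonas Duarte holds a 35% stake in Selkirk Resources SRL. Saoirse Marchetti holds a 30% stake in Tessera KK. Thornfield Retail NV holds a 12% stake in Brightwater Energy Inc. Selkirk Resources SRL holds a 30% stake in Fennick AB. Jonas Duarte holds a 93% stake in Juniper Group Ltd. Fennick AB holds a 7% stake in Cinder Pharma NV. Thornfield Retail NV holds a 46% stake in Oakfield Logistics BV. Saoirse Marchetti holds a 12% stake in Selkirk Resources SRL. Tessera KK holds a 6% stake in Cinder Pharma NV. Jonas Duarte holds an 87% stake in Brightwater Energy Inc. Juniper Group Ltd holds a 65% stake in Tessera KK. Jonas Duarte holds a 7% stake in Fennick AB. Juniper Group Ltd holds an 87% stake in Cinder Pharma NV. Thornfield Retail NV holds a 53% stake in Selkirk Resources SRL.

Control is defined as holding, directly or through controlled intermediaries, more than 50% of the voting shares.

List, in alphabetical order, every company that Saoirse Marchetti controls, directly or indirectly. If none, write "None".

Saoirse holds 82% of Thornfield, so Saoirse controls Thornfield.
Thornfield and Saoirse together hold 53% + 12% = 65% of Selkirk, so Saoirse controls Selkirk.
Selkirk and Saoirse together hold 30% + 40% = 70% of Fennick, so Saoirse controls Fennick.
Selkirk and Thornfield together hold 49% + 46% = 95% of Oakfield, so Saoirse controls Oakfield.
No other company's threshold is met.

Fennick AB, Oakfield Logistics BV, Selkirk Resources SRL, Thornfield Retail NV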